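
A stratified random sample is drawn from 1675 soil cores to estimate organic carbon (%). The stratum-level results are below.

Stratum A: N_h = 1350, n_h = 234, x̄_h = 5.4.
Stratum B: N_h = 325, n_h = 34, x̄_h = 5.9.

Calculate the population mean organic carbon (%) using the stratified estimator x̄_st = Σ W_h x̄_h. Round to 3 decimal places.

x̄_st ≈ 5.497

N = Σ N_h = 1675. Stratum weights W_h = N_h/N.
x̄_st = (1350·5.4 + 325·5.9) / 1675 = 5.49701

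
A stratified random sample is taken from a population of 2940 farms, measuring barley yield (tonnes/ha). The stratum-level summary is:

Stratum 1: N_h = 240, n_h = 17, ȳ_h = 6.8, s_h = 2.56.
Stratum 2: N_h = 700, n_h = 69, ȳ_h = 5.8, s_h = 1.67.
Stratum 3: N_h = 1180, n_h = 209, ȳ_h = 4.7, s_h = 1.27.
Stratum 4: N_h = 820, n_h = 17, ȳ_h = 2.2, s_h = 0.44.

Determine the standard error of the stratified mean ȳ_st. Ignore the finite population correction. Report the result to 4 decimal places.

V̂(ȳ_st) = Σ W_h² s_h²/n_h, with W_h = N_h/N and N = 2940:
  stratum 1: (240/2940)²·2.56²/17 = 0.00256897
  stratum 2: (700/2940)²·1.67²/69 = 0.00229132
  stratum 3: (1180/2940)²·1.27²/209 = 0.00124317
  stratum 4: (820/2940)²·0.44²/17 = 0.00088591
V̂(ȳ_st) = 0.00698937
SE(ȳ_st) = √0.00698937 = 0.0836024

SE(ȳ_st) ≈ 0.0836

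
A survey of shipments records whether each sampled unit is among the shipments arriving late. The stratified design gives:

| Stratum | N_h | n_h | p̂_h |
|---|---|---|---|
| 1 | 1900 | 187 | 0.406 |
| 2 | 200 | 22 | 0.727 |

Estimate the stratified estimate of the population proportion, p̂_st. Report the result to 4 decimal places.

N = 2100; stratum weights W_h = N_h/N.
p̂_st = Σ W_h p̂_h = (1900·0.406 + 200·0.727)/2100 = 0.43657

p̂_st ≈ 0.4366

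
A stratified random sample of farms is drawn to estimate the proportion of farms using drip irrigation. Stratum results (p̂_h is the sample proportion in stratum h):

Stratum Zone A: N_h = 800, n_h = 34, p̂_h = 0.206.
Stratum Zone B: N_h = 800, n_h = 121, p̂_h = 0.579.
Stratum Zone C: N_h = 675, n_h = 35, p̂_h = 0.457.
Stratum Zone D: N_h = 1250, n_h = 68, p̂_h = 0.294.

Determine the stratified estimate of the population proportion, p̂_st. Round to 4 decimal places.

p̂_st ≈ 0.3699

N = 3525; stratum weights W_h = N_h/N.
p̂_st = Σ W_h p̂_h = (800·0.206 + 800·0.579 + 675·0.457 + 1250·0.294)/3525 = 0.36992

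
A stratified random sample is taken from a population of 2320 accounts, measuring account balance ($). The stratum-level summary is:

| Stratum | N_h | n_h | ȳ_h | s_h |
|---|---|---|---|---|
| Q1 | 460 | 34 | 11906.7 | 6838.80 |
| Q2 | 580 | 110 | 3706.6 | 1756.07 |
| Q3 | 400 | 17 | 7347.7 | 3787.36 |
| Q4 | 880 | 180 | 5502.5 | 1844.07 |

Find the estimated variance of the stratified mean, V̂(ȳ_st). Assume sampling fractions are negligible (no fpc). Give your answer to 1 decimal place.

V̂(ȳ_st) = Σ W_h² s_h²/n_h, with W_h = N_h/N and N = 2320:
  stratum Q1: (460/2320)²·6838.80²/34 = 54078
  stratum Q2: (580/2320)²·1756.07²/110 = 1752.15
  stratum Q3: (400/2320)²·3787.36²/17 = 25082.4
  stratum Q4: (880/2320)²·1844.07²/180 = 2718.14
V̂(ȳ_st) = 83630.6

V̂(ȳ_st) ≈ 83630.6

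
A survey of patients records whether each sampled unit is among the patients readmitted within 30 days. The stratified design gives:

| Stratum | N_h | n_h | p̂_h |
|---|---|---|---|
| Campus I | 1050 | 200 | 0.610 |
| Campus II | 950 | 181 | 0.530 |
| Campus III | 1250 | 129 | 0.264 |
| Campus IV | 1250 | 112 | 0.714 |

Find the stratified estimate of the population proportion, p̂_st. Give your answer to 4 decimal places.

N = 4500; stratum weights W_h = N_h/N.
p̂_st = Σ W_h p̂_h = (1050·0.610 + 950·0.530 + 1250·0.264 + 1250·0.714)/4500 = 0.52589

p̂_st ≈ 0.5259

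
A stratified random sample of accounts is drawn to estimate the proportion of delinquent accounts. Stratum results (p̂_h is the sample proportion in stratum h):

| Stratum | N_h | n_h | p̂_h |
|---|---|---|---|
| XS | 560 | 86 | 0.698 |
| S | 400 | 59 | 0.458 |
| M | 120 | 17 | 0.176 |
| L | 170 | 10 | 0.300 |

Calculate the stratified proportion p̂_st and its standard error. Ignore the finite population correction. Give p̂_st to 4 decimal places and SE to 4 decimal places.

N = 1250; stratum weights W_h = N_h/N.
p̂_st = Σ W_h p̂_h = (560·0.698 + 400·0.458 + 120·0.176 + 170·0.300)/1250 = 0.51696
V̂(p̂_st) = Σ W_h² p̂_h(1−p̂_h)/(n_h−1):
  stratum XS: (560/1250)²·0.698·0.302/85 = 0.000497736
  stratum S: (400/1250)²·0.458·0.542/58 = 0.000438265
  stratum M: (120/1250)²·0.176·0.824/16 = 8.35338e-05
  stratum L: (170/1250)²·0.300·0.700/9 = 0.000431573
V̂(p̂_st) = 0.00145111; SE = √V̂ = 0.0380934

p̂_st ≈ 0.5170, SE ≈ 0.0381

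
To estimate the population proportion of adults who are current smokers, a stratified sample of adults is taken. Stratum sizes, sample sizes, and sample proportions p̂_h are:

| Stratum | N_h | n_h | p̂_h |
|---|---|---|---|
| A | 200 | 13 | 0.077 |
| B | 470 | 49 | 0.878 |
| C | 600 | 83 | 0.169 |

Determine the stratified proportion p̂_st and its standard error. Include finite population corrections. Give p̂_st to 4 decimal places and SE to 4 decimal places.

p̂_st ≈ 0.4169, SE ≈ 0.0272

N = 1270; stratum weights W_h = N_h/N.
p̂_st = Σ W_h p̂_h = (200·0.077 + 470·0.878 + 600·0.169)/1270 = 0.41690
V̂(p̂_st) = Σ W_h² (1 − n_h/N_h) p̂_h(1−p̂_h)/(n_h−1):
  stratum A: (200/1270)²·(1 − 13/200)·0.077·0.923/12 = 0.000137333
  stratum B: (470/1270)²·(1 − 49/470)·0.878·0.122/48 = 0.00027377
  stratum C: (600/1270)²·(1 − 83/600)·0.169·0.831/82 = 0.000329388
V̂(p̂_st) = 0.000740491; SE = √V̂ = 0.027212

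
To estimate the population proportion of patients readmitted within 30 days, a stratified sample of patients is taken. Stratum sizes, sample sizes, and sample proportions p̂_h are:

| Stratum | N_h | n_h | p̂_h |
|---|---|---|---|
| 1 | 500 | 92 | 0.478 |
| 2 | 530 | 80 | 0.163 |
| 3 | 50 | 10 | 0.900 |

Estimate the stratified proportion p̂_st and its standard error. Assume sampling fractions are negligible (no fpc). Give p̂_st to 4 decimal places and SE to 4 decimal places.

N = 1080; stratum weights W_h = N_h/N.
p̂_st = Σ W_h p̂_h = (500·0.478 + 530·0.163 + 50·0.900)/1080 = 0.34295
V̂(p̂_st) = Σ W_h² p̂_h(1−p̂_h)/(n_h−1):
  stratum 1: (500/1080)²·0.478·0.522/91 = 0.000587692
  stratum 2: (530/1080)²·0.163·0.837/79 = 0.000415901
  stratum 3: (50/1080)²·0.900·0.100/9 = 2.14335e-05
V̂(p̂_st) = 0.00102503; SE = √V̂ = 0.032016

p̂_st ≈ 0.3430, SE ≈ 0.0320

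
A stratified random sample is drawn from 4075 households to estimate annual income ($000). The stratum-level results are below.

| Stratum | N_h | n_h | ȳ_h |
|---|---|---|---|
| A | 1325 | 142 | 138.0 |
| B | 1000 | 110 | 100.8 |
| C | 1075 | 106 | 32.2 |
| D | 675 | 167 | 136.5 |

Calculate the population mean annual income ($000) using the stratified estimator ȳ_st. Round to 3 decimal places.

ȳ_st ≈ 100.712

N = Σ N_h = 4075. Stratum weights W_h = N_h/N.
ȳ_st = (1325·138.0 + 1000·100.8 + 1075·32.2 + 675·136.5) / 4075 = 100.71227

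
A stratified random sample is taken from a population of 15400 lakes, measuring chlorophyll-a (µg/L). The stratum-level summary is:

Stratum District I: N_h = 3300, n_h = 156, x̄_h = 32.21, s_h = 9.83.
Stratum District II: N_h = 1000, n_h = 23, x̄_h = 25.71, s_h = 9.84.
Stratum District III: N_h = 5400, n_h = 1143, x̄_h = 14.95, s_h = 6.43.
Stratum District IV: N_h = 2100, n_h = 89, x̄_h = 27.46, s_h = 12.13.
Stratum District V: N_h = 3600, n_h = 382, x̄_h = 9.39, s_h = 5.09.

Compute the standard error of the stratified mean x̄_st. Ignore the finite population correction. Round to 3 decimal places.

SE(x̄_st) ≈ 0.292

V̂(x̄_st) = Σ W_h² s_h²/n_h, with W_h = N_h/N and N = 15400:
  stratum District I: (3300/15400)²·9.83²/156 = 0.0284426
  stratum District II: (1000/15400)²·9.84²/23 = 0.0177509
  stratum District III: (5400/15400)²·6.43²/1143 = 0.00444756
  stratum District IV: (2100/15400)²·12.13²/89 = 0.0307418
  stratum District V: (3600/15400)²·5.09²/382 = 0.00370626
V̂(x̄_st) = 0.0850891
SE(x̄_st) = √0.0850891 = 0.2917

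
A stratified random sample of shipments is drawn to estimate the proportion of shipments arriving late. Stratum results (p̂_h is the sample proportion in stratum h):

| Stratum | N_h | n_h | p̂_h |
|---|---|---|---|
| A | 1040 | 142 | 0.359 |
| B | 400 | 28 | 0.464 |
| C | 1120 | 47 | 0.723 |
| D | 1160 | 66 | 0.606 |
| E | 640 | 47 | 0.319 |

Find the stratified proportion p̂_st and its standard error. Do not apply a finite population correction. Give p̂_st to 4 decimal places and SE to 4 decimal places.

p̂_st ≈ 0.5220, SE ≈ 0.0286

N = 4360; stratum weights W_h = N_h/N.
p̂_st = Σ W_h p̂_h = (1040·0.359 + 400·0.464 + 1120·0.723 + 1160·0.606 + 640·0.319)/4360 = 0.52198
V̂(p̂_st) = Σ W_h² p̂_h(1−p̂_h)/(n_h−1):
  stratum A: (1040/4360)²·0.359·0.641/141 = 9.28597e-05
  stratum B: (400/4360)²·0.464·0.536/27 = 7.75293e-05
  stratum C: (1120/4360)²·0.723·0.277/46 = 0.000287292
  stratum D: (1160/4360)²·0.606·0.394/65 = 0.000260015
  stratum E: (640/4360)²·0.319·0.681/46 = 0.000101758
V̂(p̂_st) = 0.000819453; SE = √V̂ = 0.0286261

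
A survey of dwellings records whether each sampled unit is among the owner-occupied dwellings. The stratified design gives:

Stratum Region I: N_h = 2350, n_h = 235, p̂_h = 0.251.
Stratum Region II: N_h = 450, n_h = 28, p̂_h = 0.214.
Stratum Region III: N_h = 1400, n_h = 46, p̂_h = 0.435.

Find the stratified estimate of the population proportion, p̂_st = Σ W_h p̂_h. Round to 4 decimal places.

N = 4200; stratum weights W_h = N_h/N.
p̂_st = Σ W_h p̂_h = (2350·0.251 + 450·0.214 + 1400·0.435)/4200 = 0.30837

p̂_st ≈ 0.3084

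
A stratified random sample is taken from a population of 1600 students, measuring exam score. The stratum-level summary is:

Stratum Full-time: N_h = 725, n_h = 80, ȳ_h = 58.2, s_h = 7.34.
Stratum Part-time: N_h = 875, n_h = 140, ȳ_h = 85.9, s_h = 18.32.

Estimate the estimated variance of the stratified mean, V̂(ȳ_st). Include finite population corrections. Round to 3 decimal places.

V̂(ȳ_st) ≈ 0.725

V̂(ȳ_st) = Σ W_h² (1 − n_h/N_h) s_h²/n_h, with W_h = N_h/N and N = 1600:
  stratum Full-time: (725/1600)²·(1 − 80/725)·7.34²/80 = 0.123016
  stratum Part-time: (875/1600)²·(1 − 140/875)·18.32²/140 = 0.602252
V̂(ȳ_st) = 0.725268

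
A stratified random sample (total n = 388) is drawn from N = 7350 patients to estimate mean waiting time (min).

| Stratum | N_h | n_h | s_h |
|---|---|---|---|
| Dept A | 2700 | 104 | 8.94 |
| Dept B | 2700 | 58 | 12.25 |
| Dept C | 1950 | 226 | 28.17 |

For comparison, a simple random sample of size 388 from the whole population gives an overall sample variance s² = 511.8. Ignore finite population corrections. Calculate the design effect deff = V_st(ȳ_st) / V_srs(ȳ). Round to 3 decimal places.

deff ≈ 0.531

V̂(ȳ_st) = Σ W_h² s_h²/n_h, with W_h = N_h/N and N = 7350:
  stratum Dept A: (2700/7350)²·8.94²/104 = 0.103704
  stratum Dept B: (2700/7350)²·12.25²/58 = 0.349138
  stratum Dept C: (1950/7350)²·28.17²/226 = 0.24715
V_st = 0.699991
V_srs = s²/n = 511.8/388 = 1.31907
deff = V_st / V_srs = 0.699991/1.31907 = 0.5307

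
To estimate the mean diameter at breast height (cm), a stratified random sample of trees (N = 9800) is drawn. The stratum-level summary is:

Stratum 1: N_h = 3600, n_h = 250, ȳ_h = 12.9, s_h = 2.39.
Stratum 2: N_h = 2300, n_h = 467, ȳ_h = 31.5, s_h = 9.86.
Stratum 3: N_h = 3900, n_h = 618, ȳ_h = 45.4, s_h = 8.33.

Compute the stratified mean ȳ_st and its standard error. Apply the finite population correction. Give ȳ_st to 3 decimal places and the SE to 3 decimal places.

ȳ_st ≈ 30.199, SE ≈ 0.164

ȳ_st = Σ W_h ȳ_h = (3600·12.9 + 2300·31.5 + 3900·45.4)/9800 = 30.19898
V̂(ȳ_st) = Σ W_h² (1 − n_h/N_h) s_h²/n_h, with W_h = N_h/N and N = 9800:
  stratum 1: (3600/9800)²·(1 − 250/3600)·2.39²/250 = 0.00286913
  stratum 2: (2300/9800)²·(1 − 467/2300)·9.86²/467 = 0.0091385
  stratum 3: (3900/9800)²·(1 − 618/3900)·8.33²/618 = 0.0149642
V̂(ȳ_st) = 0.0269718
SE(ȳ_st) = √0.0269718 = 0.164231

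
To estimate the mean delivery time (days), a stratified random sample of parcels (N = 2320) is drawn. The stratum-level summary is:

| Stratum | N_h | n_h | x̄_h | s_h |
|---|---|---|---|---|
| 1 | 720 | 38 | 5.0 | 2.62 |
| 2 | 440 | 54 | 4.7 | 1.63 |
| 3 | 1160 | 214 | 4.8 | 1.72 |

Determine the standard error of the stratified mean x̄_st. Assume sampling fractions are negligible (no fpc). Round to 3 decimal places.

V̂(x̄_st) = Σ W_h² s_h²/n_h, with W_h = N_h/N and N = 2320:
  stratum 1: (720/2320)²·2.62²/38 = 0.0173983
  stratum 2: (440/2320)²·1.63²/54 = 0.00176975
  stratum 3: (1160/2320)²·1.72²/214 = 0.00345607
V̂(x̄_st) = 0.0226242
SE(x̄_st) = √0.0226242 = 0.150413

SE(x̄_st) ≈ 0.150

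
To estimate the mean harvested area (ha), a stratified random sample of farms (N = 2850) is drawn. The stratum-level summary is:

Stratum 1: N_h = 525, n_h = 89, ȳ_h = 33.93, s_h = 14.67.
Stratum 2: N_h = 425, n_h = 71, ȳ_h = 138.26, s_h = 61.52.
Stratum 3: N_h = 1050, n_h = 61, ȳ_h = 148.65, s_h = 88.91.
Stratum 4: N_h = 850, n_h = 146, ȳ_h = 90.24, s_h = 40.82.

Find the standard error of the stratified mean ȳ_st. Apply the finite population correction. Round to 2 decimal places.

SE(ȳ_st) ≈ 4.30

V̂(ȳ_st) = Σ W_h² (1 − n_h/N_h) s_h²/n_h, with W_h = N_h/N and N = 2850:
  stratum 1: (525/2850)²·(1 − 89/525)·14.67²/89 = 0.0681438
  stratum 2: (425/2850)²·(1 − 71/425)·61.52²/71 = 0.987363
  stratum 3: (1050/2850)²·(1 − 61/1050)·88.91²/61 = 16.5679
  stratum 4: (850/2850)²·(1 − 146/850)·40.82²/146 = 0.840804
V̂(ȳ_st) = 18.4642
SE(ȳ_st) = √18.4642 = 4.297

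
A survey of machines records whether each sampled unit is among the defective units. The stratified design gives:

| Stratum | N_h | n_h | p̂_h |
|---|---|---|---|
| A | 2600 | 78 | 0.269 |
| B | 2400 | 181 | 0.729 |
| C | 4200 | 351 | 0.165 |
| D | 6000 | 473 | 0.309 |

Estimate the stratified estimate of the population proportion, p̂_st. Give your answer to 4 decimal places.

N = 15200; stratum weights W_h = N_h/N.
p̂_st = Σ W_h p̂_h = (2600·0.269 + 2400·0.729 + 4200·0.165 + 6000·0.309)/15200 = 0.32868

p̂_st ≈ 0.3287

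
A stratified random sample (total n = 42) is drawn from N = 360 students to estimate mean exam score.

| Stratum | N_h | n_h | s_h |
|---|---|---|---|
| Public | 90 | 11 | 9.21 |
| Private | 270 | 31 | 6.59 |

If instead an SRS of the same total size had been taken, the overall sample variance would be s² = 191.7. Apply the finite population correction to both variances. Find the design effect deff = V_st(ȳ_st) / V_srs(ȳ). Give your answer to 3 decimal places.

deff ≈ 0.278

V̂(ȳ_st) = Σ W_h² (1 − n_h/N_h) s_h²/n_h, with W_h = N_h/N and N = 360:
  stratum Public: (90/360)²·(1 − 11/90)·9.21²/11 = 0.423049
  stratum Private: (270/360)²·(1 − 31/270)·6.59²/31 = 0.697535
V_st = 1.12058
V_srs = (1 − 42/360)·191.7/42 = 4.03179
deff = V_st / V_srs = 1.12058/4.03179 = 0.2779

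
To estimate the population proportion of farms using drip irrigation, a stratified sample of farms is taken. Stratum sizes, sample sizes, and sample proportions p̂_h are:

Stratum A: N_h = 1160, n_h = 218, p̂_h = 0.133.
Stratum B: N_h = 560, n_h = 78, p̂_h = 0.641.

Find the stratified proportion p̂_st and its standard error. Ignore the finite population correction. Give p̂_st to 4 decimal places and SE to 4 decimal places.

N = 1720; stratum weights W_h = N_h/N.
p̂_st = Σ W_h p̂_h = (1160·0.133 + 560·0.641)/1720 = 0.29840
V̂(p̂_st) = Σ W_h² p̂_h(1−p̂_h)/(n_h−1):
  stratum A: (1160/1720)²·0.133·0.867/217 = 0.000241696
  stratum B: (560/1720)²·0.641·0.359/77 = 0.000316797
V̂(p̂_st) = 0.000558493; SE = √V̂ = 0.0236325

p̂_st ≈ 0.2984, SE ≈ 0.0236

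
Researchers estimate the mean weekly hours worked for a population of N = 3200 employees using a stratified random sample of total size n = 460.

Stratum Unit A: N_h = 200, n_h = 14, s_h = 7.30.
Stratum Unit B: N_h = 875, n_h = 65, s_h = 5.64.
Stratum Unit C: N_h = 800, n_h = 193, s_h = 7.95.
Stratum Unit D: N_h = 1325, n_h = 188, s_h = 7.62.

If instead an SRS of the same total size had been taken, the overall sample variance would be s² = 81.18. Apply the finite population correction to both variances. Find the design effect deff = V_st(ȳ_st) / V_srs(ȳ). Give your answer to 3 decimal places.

V̂(ȳ_st) = Σ W_h² (1 − n_h/N_h) s_h²/n_h, with W_h = N_h/N and N = 3200:
  stratum Unit A: (200/3200)²·(1 − 14/200)·7.30²/14 = 0.013828
  stratum Unit B: (875/3200)²·(1 − 65/875)·5.64²/65 = 0.0338718
  stratum Unit C: (800/3200)²·(1 − 193/800)·7.95²/193 = 0.0155294
  stratum Unit D: (1325/3200)²·(1 − 188/1325)·7.62²/188 = 0.045439
V_st = 0.108668
V_srs = (1 − 460/3200)·81.18/460 = 0.15111
deff = V_st / V_srs = 0.108668/0.15111 = 0.7191

deff ≈ 0.719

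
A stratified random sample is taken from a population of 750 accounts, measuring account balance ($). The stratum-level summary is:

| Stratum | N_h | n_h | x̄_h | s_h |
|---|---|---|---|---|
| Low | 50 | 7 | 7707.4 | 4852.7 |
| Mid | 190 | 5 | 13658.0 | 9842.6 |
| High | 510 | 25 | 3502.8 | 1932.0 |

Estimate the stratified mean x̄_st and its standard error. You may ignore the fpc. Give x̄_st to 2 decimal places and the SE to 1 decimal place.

x̄_st ≈ 6355.76, SE ≈ 1152.2

x̄_st = Σ W_h x̄_h = (50·7707.4 + 190·13658.0 + 510·3502.8)/750 = 6355.75733
V̂(x̄_st) = Σ W_h² s_h²/n_h, with W_h = N_h/N and N = 750:
  stratum Low: (50/750)²·4852.7²/7 = 14951.6
  stratum Mid: (190/750)²·9842.6²/5 = 1.24347e+06
  stratum High: (510/750)²·1932.0²/25 = 69038.6
V̂(x̄_st) = 1.32746e+06
SE(x̄_st) = √1.32746e+06 = 1152.15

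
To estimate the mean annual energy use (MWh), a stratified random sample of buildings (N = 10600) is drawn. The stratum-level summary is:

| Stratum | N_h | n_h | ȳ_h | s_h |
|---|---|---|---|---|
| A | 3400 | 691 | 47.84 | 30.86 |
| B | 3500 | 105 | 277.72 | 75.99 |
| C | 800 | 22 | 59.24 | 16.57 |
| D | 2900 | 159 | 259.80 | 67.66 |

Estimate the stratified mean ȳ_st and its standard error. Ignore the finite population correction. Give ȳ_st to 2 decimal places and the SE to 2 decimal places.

ȳ_st = Σ W_h ȳ_h = (3400·47.84 + 3500·277.72 + 800·59.24 + 2900·259.80)/10600 = 182.59321
V̂(ȳ_st) = Σ W_h² s_h²/n_h, with W_h = N_h/N and N = 10600:
  stratum A: (3400/10600)²·30.86²/691 = 0.141795
  stratum B: (3500/10600)²·75.99²/105 = 5.99581
  stratum C: (800/10600)²·16.57²/22 = 0.0710871
  stratum D: (2900/10600)²·67.66²/159 = 2.15502
V̂(ȳ_st) = 8.36371
SE(ȳ_st) = √8.36371 = 2.89201

ȳ_st ≈ 182.59, SE ≈ 2.89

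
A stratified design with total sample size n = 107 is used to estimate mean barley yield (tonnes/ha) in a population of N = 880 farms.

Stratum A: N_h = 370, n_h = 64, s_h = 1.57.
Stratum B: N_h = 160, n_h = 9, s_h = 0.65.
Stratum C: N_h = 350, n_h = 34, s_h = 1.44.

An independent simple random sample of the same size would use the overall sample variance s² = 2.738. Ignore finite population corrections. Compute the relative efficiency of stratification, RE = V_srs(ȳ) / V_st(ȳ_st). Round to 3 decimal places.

V̂(ȳ_st) = Σ W_h² s_h²/n_h, with W_h = N_h/N and N = 880:
  stratum A: (370/880)²·1.57²/64 = 0.00680859
  stratum B: (160/880)²·0.65²/9 = 0.00155188
  stratum C: (350/880)²·1.44²/34 = 0.00964754
V_st = 0.018008
V_srs = s²/n = 2.738/107 = 0.0255888
Relative efficiency = V_srs / V_st = 0.0255888/0.018008 = 1.4210

RE ≈ 1.421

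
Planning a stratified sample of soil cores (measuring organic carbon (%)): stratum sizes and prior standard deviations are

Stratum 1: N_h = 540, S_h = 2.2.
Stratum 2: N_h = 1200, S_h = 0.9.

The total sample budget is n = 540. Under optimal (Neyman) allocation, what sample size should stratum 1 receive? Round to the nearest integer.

Neyman allocation: n_h = n · N_h S_h / Σ N_i S_i, with n = 540.
  stratum 1: N_h·S_h = 540·2.2 = 1188.00
  stratum 2: N_h·S_h = 1200·0.9 = 1080.00
Σ N_h S_h = 2268.00
n for stratum 1 = 540·1188.00/2268.00 = 282.857 → 283

283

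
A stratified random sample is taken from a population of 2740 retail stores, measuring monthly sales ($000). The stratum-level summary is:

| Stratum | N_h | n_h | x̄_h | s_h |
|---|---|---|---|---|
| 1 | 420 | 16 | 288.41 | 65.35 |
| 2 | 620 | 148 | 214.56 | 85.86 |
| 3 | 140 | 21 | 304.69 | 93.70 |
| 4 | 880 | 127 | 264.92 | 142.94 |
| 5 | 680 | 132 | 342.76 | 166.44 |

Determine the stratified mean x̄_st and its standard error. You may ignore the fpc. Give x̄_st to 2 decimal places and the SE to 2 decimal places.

x̄_st = Σ W_h x̄_h = (420·288.41 + 620·214.56 + 140·304.69 + 880·264.92 + 680·342.76)/2740 = 278.47533
V̂(x̄_st) = Σ W_h² s_h²/n_h, with W_h = N_h/N and N = 2740:
  stratum 1: (420/2740)²·65.35²/16 = 6.27146
  stratum 2: (620/2740)²·85.86²/148 = 2.55036
  stratum 3: (140/2740)²·93.70²/21 = 1.09148
  stratum 4: (880/2740)²·142.94²/127 = 16.5946
  stratum 5: (680/2740)²·166.44²/132 = 12.9258
V̂(x̄_st) = 39.4338
SE(x̄_st) = √39.4338 = 6.27963

x̄_st ≈ 278.48, SE ≈ 6.28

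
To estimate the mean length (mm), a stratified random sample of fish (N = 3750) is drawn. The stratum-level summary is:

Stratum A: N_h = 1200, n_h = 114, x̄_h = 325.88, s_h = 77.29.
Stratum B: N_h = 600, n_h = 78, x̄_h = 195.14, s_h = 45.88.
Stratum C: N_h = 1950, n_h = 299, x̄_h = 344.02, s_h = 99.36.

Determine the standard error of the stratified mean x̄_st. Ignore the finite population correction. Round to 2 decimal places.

SE(x̄_st) ≈ 3.87

V̂(x̄_st) = Σ W_h² s_h²/n_h, with W_h = N_h/N and N = 3750:
  stratum A: (1200/3750)²·77.29²/114 = 5.36589
  stratum B: (600/3750)²·45.88²/78 = 0.690863
  stratum C: (1950/3750)²·99.36²/299 = 8.92809
V̂(x̄_st) = 14.9848
SE(x̄_st) = √14.9848 = 3.87103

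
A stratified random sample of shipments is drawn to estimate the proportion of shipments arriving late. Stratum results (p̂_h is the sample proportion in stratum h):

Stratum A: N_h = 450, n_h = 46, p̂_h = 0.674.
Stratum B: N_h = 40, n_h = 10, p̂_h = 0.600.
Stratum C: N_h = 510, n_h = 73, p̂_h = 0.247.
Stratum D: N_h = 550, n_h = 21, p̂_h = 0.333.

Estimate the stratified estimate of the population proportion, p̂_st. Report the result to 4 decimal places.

p̂_st ≈ 0.4106

N = 1550; stratum weights W_h = N_h/N.
p̂_st = Σ W_h p̂_h = (450·0.674 + 40·0.600 + 510·0.247 + 550·0.333)/1550 = 0.41059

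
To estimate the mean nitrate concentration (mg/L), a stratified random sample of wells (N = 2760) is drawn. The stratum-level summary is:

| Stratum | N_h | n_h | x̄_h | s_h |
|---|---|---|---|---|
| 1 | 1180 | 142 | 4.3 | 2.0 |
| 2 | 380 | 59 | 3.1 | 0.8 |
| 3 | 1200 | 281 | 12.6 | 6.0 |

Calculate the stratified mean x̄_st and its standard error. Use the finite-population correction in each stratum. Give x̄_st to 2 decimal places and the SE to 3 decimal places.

x̄_st ≈ 7.74, SE ≈ 0.152

x̄_st = Σ W_h x̄_h = (1180·4.3 + 380·3.1 + 1200·12.6)/2760 = 7.74348
V̂(x̄_st) = Σ W_h² (1 − n_h/N_h) s_h²/n_h, with W_h = N_h/N and N = 2760:
  stratum 1: (1180/2760)²·(1 − 142/1180)·2.0²/142 = 0.00452932
  stratum 2: (380/2760)²·(1 − 59/380)·0.8²/59 = 0.000173699
  stratum 3: (1200/2760)²·(1 − 281/1200)·6.0²/281 = 0.018547
V̂(x̄_st) = 0.0232501
SE(x̄_st) = √0.0232501 = 0.15248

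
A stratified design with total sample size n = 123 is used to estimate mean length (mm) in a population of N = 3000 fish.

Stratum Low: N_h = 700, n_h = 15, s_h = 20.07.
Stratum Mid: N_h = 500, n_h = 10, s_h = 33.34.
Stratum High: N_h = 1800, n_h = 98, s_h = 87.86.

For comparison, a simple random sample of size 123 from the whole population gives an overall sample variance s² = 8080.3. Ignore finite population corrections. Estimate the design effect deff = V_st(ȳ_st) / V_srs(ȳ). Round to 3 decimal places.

deff ≈ 0.501

V̂(ȳ_st) = Σ W_h² s_h²/n_h, with W_h = N_h/N and N = 3000:
  stratum Low: (700/3000)²·20.07²/15 = 1.46203
  stratum Mid: (500/3000)²·33.34²/10 = 3.08765
  stratum High: (1800/3000)²·87.86²/98 = 28.3569
V_st = 32.9066
V_srs = s²/n = 8080.3/123 = 65.6935
deff = V_st / V_srs = 32.9066/65.6935 = 0.5009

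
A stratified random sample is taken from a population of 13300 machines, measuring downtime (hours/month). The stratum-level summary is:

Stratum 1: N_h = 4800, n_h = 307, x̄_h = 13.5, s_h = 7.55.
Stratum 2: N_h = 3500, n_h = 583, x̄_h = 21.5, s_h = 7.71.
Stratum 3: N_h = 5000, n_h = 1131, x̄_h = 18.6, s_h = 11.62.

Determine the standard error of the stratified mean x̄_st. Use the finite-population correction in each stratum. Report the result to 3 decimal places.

SE(x̄_st) ≈ 0.204

V̂(x̄_st) = Σ W_h² (1 − n_h/N_h) s_h²/n_h, with W_h = N_h/N and N = 13300:
  stratum 1: (4800/13300)²·(1 − 307/4800)·7.55²/307 = 0.0226376
  stratum 2: (3500/13300)²·(1 − 583/3500)·7.71²/583 = 0.00588493
  stratum 3: (5000/13300)²·(1 − 1131/5000)·11.62²/1131 = 0.0130561
V̂(x̄_st) = 0.0415787
SE(x̄_st) = √0.0415787 = 0.203908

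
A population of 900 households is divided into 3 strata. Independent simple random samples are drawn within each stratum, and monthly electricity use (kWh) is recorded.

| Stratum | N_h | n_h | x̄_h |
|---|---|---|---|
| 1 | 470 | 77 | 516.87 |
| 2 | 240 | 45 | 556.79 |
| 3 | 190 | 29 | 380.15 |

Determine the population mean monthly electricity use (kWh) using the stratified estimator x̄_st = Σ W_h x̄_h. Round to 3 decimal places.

x̄_st ≈ 498.652

N = Σ N_h = 900. Stratum weights W_h = N_h/N.
x̄_st = (470·516.87 + 240·556.79 + 190·380.15) / 900 = 498.65222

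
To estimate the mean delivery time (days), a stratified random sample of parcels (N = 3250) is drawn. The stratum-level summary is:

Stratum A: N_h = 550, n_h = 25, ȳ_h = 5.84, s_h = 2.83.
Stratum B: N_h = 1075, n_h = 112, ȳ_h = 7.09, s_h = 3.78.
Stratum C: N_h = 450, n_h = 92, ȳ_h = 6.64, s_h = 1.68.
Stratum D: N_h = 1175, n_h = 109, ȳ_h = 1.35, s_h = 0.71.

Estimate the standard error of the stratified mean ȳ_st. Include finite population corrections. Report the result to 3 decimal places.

V̂(ȳ_st) = Σ W_h² (1 − n_h/N_h) s_h²/n_h, with W_h = N_h/N and N = 3250:
  stratum A: (550/3250)²·(1 − 25/550)·2.83²/25 = 0.00875766
  stratum B: (1075/3250)²·(1 − 112/1075)·3.78²/112 = 0.0125036
  stratum C: (450/3250)²·(1 − 92/450)·1.68²/92 = 0.000467907
  stratum D: (1175/3250)²·(1 − 109/1175)·0.71²/109 = 0.000548427
V̂(ȳ_st) = 0.0222776
SE(ȳ_st) = √0.0222776 = 0.149257

SE(ȳ_st) ≈ 0.149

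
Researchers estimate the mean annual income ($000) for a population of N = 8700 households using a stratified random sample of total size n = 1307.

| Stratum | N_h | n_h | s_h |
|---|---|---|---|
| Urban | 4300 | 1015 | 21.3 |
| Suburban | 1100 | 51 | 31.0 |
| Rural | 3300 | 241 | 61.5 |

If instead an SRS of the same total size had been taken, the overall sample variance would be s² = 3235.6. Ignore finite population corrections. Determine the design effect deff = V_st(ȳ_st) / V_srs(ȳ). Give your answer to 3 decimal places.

deff ≈ 1.078

V̂(ȳ_st) = Σ W_h² s_h²/n_h, with W_h = N_h/N and N = 8700:
  stratum Urban: (4300/8700)²·21.3²/1015 = 0.109192
  stratum Suburban: (1100/8700)²·31.0²/51 = 0.301231
  stratum Rural: (3300/8700)²·61.5²/241 = 2.25799
V_st = 2.66842
V_srs = s²/n = 3235.6/1307 = 2.47559
deff = V_st / V_srs = 2.66842/2.47559 = 1.0779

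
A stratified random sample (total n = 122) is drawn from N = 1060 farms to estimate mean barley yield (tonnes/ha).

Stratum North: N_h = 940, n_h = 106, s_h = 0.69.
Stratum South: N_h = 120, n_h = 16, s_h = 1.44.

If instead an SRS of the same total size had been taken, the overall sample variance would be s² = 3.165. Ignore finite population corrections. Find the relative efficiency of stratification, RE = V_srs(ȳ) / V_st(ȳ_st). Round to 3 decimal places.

V̂(ȳ_st) = Σ W_h² s_h²/n_h, with W_h = N_h/N and N = 1060:
  stratum North: (940/1060)²·0.69²/106 = 0.00353213
  stratum South: (120/1060)²·1.44²/16 = 0.00166095
V_st = 0.00519307
V_srs = s²/n = 3.165/122 = 0.0259426
Relative efficiency = V_srs / V_st = 0.0259426/0.00519307 = 4.9956

RE ≈ 4.996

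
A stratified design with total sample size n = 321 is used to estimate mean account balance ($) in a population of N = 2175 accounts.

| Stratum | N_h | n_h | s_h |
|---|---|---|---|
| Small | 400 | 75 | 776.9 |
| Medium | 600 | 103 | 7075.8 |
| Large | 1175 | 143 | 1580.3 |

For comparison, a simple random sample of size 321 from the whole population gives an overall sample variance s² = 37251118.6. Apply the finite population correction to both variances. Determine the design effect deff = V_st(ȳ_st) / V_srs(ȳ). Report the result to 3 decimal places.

deff ≈ 0.357

V̂(ȳ_st) = Σ W_h² (1 − n_h/N_h) s_h²/n_h, with W_h = N_h/N and N = 2175:
  stratum Small: (400/2175)²·(1 − 75/400)·776.9²/75 = 221.153
  stratum Medium: (600/2175)²·(1 − 103/600)·7075.8²/103 = 30641
  stratum Large: (1175/2175)²·(1 − 143/1175)·1580.3²/143 = 4476.54
V_st = 35338.7
V_srs = (1 − 321/2175)·37251118.6/321 = 98920.1
deff = V_st / V_srs = 35338.7/98920.1 = 0.3572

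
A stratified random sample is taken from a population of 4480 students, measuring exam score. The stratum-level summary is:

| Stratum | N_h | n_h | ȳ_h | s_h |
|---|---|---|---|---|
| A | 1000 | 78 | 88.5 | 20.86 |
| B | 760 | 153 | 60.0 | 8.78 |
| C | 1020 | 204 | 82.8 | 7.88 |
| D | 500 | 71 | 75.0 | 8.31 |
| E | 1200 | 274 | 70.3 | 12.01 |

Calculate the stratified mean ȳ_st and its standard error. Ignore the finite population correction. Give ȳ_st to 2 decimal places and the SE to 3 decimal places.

ȳ_st ≈ 75.99, SE ≈ 0.598

ȳ_st = Σ W_h ȳ_h = (1000·88.5 + 760·60.0 + 1020·82.8 + 500·75.0 + 1200·70.3)/4480 = 75.98571
V̂(ȳ_st) = Σ W_h² s_h²/n_h, with W_h = N_h/N and N = 4480:
  stratum A: (1000/4480)²·20.86²/78 = 0.277957
  stratum B: (760/4480)²·8.78²/153 = 0.0145
  stratum C: (1020/4480)²·7.88²/204 = 0.0157785
  stratum D: (500/4480)²·8.31²/71 = 0.0121151
  stratum E: (1200/4480)²·12.01²/274 = 0.0377696
V̂(ȳ_st) = 0.35812
SE(ȳ_st) = √0.35812 = 0.598432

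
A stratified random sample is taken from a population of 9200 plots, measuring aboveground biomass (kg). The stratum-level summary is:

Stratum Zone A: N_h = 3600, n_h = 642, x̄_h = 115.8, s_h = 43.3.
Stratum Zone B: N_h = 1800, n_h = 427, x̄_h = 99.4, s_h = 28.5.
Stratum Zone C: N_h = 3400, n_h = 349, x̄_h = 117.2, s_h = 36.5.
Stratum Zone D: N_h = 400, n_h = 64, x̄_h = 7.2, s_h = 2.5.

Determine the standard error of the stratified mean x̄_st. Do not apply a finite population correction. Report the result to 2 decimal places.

V̂(x̄_st) = Σ W_h² s_h²/n_h, with W_h = N_h/N and N = 9200:
  stratum Zone A: (3600/9200)²·43.3²/642 = 0.447167
  stratum Zone B: (1800/9200)²·28.5²/427 = 0.0728167
  stratum Zone C: (3400/9200)²·36.5²/349 = 0.521366
  stratum Zone D: (400/9200)²·2.5²/64 = 0.000184605
V̂(x̄_st) = 1.04153
SE(x̄_st) = √1.04153 = 1.02056

SE(x̄_st) ≈ 1.02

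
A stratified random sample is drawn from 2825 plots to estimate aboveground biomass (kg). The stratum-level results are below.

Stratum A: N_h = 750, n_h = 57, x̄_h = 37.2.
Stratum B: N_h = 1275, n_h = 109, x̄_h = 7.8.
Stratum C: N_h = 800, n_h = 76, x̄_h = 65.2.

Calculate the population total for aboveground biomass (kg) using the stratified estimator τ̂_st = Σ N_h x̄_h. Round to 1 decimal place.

τ̂_st ≈ 90005.0

τ̂_st = Σ N_h x̄_h = 750·37.2 + 1275·7.8 + 800·65.2 = 90005.0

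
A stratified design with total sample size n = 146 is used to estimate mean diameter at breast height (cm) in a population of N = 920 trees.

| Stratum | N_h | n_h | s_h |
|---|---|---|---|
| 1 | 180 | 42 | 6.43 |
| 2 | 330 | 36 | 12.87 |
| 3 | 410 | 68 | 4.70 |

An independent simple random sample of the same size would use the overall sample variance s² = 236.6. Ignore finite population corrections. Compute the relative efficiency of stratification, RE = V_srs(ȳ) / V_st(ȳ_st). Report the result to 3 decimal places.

RE ≈ 2.334

V̂(ȳ_st) = Σ W_h² s_h²/n_h, with W_h = N_h/N and N = 920:
  stratum 1: (180/920)²·6.43²/42 = 0.0376827
  stratum 2: (330/920)²·12.87²/36 = 0.59198
  stratum 3: (410/920)²·4.70²/68 = 0.0645177
V_st = 0.69418
V_srs = s²/n = 236.6/146 = 1.62055
Relative efficiency = V_srs / V_st = 1.62055/0.69418 = 2.3345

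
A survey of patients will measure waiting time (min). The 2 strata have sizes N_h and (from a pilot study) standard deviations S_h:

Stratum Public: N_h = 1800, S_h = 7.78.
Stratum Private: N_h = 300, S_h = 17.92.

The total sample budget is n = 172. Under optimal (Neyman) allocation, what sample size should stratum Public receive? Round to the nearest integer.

124

Neyman allocation: n_h = n · N_h S_h / Σ N_i S_i, with n = 172.
  stratum Public: N_h·S_h = 1800·7.78 = 14004.00
  stratum Private: N_h·S_h = 300·17.92 = 5376.00
Σ N_h S_h = 19380.00
n for stratum Public = 172·14004.00/19380.00 = 124.287 → 124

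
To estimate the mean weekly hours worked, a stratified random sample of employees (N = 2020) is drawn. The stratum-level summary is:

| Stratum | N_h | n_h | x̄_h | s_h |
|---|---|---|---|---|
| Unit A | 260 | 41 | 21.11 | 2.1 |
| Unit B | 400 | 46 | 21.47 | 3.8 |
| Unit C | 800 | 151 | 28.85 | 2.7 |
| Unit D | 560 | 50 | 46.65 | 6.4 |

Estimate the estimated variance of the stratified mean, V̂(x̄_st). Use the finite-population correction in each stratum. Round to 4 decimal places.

V̂(x̄_st) ≈ 0.0759

V̂(x̄_st) = Σ W_h² (1 − n_h/N_h) s_h²/n_h, with W_h = N_h/N and N = 2020:
  stratum Unit A: (260/2020)²·(1 − 41/260)·2.1²/41 = 0.00150096
  stratum Unit B: (400/2020)²·(1 − 46/400)·3.8²/46 = 0.0108936
  stratum Unit C: (800/2020)²·(1 − 151/800)·2.7²/151 = 0.00614303
  stratum Unit D: (560/2020)²·(1 − 50/560)·6.4²/50 = 0.0573384
V̂(x̄_st) = 0.0758759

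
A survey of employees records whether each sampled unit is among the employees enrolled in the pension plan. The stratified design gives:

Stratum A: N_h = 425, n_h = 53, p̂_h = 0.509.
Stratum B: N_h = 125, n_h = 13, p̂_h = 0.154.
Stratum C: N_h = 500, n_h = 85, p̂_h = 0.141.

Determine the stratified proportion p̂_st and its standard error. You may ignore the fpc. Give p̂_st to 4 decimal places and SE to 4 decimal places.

N = 1050; stratum weights W_h = N_h/N.
p̂_st = Σ W_h p̂_h = (425·0.509 + 125·0.154 + 500·0.141)/1050 = 0.29150
V̂(p̂_st) = Σ W_h² p̂_h(1−p̂_h)/(n_h−1):
  stratum A: (425/1050)²·0.509·0.491/52 = 0.0007874
  stratum B: (125/1050)²·0.154·0.846/12 = 0.000153869
  stratum C: (500/1050)²·0.141·0.859/84 = 0.00032696
V̂(p̂_st) = 0.00126823; SE = √V̂ = 0.0356122

p̂_st ≈ 0.2915, SE ≈ 0.0356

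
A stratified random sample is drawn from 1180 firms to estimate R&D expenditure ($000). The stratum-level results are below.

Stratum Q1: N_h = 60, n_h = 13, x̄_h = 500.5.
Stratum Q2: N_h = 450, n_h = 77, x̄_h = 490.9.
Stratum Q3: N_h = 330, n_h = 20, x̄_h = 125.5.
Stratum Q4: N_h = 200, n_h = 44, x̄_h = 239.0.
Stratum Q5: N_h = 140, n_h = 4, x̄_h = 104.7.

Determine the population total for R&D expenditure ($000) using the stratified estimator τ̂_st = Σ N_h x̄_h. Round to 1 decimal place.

τ̂_st ≈ 354808.0

τ̂_st = Σ N_h x̄_h = 60·500.5 + 450·490.9 + 330·125.5 + 200·239.0 + 140·104.7 = 354808.0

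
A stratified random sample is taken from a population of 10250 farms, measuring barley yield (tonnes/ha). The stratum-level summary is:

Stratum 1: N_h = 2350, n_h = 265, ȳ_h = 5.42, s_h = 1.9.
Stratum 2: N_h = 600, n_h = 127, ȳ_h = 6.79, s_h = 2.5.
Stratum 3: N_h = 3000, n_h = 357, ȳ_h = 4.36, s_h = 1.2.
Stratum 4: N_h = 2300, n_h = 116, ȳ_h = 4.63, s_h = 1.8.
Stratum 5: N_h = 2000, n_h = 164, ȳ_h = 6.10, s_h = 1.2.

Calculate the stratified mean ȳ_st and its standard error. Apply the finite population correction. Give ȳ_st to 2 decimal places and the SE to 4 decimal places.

ȳ_st = Σ W_h ȳ_h = (2350·5.42 + 600·6.79 + 3000·4.36 + 2300·4.63 + 2000·6.10)/10250 = 5.14537
V̂(ȳ_st) = Σ W_h² (1 − n_h/N_h) s_h²/n_h, with W_h = N_h/N and N = 10250:
  stratum 1: (2350/10250)²·(1 − 265/2350)·1.9²/265 = 0.000635313
  stratum 2: (600/10250)²·(1 − 127/600)·2.5²/127 = 0.000132935
  stratum 3: (3000/10250)²·(1 − 357/3000)·1.2²/357 = 0.000304414
  stratum 4: (2300/10250)²·(1 − 116/2300)·1.8²/116 = 0.00133543
  stratum 5: (2000/10250)²·(1 − 164/2000)·1.2²/164 = 0.000306884
V̂(ȳ_st) = 0.00271497
SE(ȳ_st) = √0.00271497 = 0.0521054

ȳ_st ≈ 5.15, SE ≈ 0.0521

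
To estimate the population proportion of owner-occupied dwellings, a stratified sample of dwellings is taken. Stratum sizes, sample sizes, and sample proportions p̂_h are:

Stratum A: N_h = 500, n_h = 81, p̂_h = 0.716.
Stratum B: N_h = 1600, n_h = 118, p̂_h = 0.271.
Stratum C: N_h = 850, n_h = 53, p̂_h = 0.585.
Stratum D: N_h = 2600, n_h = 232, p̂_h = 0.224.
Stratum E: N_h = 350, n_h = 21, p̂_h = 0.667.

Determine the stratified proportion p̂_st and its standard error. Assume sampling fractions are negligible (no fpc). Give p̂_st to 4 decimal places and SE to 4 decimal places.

N = 5900; stratum weights W_h = N_h/N.
p̂_st = Σ W_h p̂_h = (500·0.716 + 1600·0.271 + 850·0.585 + 2600·0.224 + 350·0.667)/5900 = 0.35673
V̂(p̂_st) = Σ W_h² p̂_h(1−p̂_h)/(n_h−1):
  stratum A: (500/5900)²·0.716·0.284/80 = 1.82548e-05
  stratum B: (1600/5900)²·0.271·0.729/117 = 0.000124179
  stratum C: (850/5900)²·0.585·0.415/52 = 9.69024e-05
  stratum D: (2600/5900)²·0.224·0.776/231 = 0.00014613
  stratum E: (350/5900)²·0.667·0.333/20 = 3.90816e-05
V̂(p̂_st) = 0.000424548; SE = √V̂ = 0.0206046

p̂_st ≈ 0.3567, SE ≈ 0.0206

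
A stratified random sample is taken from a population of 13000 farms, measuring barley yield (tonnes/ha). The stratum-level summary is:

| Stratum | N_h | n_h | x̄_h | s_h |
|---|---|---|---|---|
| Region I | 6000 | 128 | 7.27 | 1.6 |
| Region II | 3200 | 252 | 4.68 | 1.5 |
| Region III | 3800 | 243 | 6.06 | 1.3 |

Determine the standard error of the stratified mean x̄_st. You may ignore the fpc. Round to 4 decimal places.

SE(x̄_st) ≈ 0.0735

V̂(x̄_st) = Σ W_h² s_h²/n_h, with W_h = N_h/N and N = 13000:
  stratum Region I: (6000/13000)²·1.6²/128 = 0.00426036
  stratum Region II: (3200/13000)²·1.5²/252 = 0.000540997
  stratum Region III: (3800/13000)²·1.3²/243 = 0.000594239
V̂(x̄_st) = 0.00539559
SE(x̄_st) = √0.00539559 = 0.0734547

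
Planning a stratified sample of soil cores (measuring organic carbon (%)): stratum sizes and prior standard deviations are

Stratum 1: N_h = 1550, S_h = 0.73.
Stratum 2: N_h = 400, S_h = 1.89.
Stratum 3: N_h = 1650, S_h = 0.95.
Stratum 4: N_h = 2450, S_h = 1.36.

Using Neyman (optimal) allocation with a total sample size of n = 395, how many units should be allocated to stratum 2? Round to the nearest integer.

Neyman allocation: n_h = n · N_h S_h / Σ N_i S_i, with n = 395.
  stratum 1: N_h·S_h = 1550·0.73 = 1131.50
  stratum 2: N_h·S_h = 400·1.89 = 756.00
  stratum 3: N_h·S_h = 1650·0.95 = 1567.50
  stratum 4: N_h·S_h = 2450·1.36 = 3332.00
Σ N_h S_h = 6787.00
n for stratum 2 = 395·756.00/6787.00 = 43.999 → 44

44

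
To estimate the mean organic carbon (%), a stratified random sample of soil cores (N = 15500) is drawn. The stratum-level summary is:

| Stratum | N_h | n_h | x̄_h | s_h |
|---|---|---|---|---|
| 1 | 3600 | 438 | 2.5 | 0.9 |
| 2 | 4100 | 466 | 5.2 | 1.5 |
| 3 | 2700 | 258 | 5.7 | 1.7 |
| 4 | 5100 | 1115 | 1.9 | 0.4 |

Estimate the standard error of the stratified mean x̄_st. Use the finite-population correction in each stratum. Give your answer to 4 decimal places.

V̂(x̄_st) = Σ W_h² (1 − n_h/N_h) s_h²/n_h, with W_h = N_h/N and N = 15500:
  stratum 1: (3600/15500)²·(1 − 438/3600)·0.9²/438 = 8.76217e-05
  stratum 2: (4100/15500)²·(1 − 466/4100)·1.5²/466 = 0.000299435
  stratum 3: (2700/15500)²·(1 − 258/2700)·1.7²/258 = 0.000307414
  stratum 4: (5100/15500)²·(1 − 1115/5100)·0.4²/1115 = 1.21389e-05
V̂(x̄_st) = 0.00070661
SE(x̄_st) = √0.00070661 = 0.0265821

SE(x̄_st) ≈ 0.0266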